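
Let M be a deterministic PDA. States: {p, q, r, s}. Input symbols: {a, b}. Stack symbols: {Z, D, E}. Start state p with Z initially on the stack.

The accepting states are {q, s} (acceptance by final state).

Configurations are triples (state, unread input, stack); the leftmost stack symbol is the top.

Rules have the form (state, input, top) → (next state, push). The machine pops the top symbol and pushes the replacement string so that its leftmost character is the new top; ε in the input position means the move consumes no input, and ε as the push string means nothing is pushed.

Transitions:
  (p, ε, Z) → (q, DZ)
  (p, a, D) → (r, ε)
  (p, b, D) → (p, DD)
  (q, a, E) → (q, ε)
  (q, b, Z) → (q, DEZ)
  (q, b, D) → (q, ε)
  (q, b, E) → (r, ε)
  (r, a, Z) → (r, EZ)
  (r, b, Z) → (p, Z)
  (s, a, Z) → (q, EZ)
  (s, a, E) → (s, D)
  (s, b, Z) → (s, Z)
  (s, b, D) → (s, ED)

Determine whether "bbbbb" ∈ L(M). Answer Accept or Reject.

Accept

(p, bbbbb, Z)
  ε-move, top Z: go to q, push DZ → (q, bbbbb, DZ)
  read b, top D: go to q, push ε → (q, bbbb, Z)
  read b, top Z: go to q, push DEZ → (q, bbb, DEZ)
  read b, top D: go to q, push ε → (q, bb, EZ)
  read b, top E: go to r, push ε → (r, b, Z)
  read b, top Z: go to p, push Z → (p, ε, Z)
  ε-move, top Z: go to q, push DZ → (q, ε, DZ)
All input consumed; state q ∈ F.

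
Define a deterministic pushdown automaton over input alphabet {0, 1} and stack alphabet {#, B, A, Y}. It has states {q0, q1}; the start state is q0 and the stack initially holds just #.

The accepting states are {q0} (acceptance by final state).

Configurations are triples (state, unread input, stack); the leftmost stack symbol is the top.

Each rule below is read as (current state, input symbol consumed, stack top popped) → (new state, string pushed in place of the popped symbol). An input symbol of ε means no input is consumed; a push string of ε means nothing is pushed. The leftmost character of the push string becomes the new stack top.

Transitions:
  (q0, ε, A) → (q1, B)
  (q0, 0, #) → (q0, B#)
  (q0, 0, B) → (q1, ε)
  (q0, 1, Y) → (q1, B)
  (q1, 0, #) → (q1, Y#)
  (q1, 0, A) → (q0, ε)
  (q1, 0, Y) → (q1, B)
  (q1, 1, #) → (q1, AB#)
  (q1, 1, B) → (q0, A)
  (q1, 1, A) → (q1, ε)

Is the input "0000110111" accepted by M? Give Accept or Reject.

(q0, 0000110111, #)
  read 0, top #: go to q0, push B# → (q0, 000110111, B#)
  read 0, top B: go to q1, push ε → (q1, 00110111, #)
  read 0, top #: go to q1, push Y# → (q1, 0110111, Y#)
  read 0, top Y: go to q1, push B → (q1, 110111, B#)
  read 1, top B: go to q0, push A → (q0, 10111, A#)
  ε-move, top A: go to q1, push B → (q1, 10111, B#)
  read 1, top B: go to q0, push A → (q0, 0111, A#)
  ε-move, top A: go to q1, push B → (q1, 0111, B#)
No transition applies at (q1, 0111, B#); input not fully consumed.

Reject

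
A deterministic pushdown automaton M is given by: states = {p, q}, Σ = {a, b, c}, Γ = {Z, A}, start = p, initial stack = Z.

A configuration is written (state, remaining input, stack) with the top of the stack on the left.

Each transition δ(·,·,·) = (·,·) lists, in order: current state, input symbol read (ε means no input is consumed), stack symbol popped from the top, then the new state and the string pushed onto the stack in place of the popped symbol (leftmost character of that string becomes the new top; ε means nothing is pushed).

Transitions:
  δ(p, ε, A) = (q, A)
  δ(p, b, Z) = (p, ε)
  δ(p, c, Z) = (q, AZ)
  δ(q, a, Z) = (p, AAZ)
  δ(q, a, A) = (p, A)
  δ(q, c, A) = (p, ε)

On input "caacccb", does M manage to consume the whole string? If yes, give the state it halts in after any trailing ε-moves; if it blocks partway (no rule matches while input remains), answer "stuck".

p

(p, caacccb, Z) ⊢ (q, aacccb, AZ) ⊢ (p, acccb, AZ) ⊢ (q, acccb, AZ) ⊢ (p, cccb, AZ) ⊢ (q, cccb, AZ) ⊢ (p, ccb, Z) ⊢ (q, cb, AZ) ⊢ (p, b, Z) ⊢ (p, ε, ε)
All input consumed; M is in state p.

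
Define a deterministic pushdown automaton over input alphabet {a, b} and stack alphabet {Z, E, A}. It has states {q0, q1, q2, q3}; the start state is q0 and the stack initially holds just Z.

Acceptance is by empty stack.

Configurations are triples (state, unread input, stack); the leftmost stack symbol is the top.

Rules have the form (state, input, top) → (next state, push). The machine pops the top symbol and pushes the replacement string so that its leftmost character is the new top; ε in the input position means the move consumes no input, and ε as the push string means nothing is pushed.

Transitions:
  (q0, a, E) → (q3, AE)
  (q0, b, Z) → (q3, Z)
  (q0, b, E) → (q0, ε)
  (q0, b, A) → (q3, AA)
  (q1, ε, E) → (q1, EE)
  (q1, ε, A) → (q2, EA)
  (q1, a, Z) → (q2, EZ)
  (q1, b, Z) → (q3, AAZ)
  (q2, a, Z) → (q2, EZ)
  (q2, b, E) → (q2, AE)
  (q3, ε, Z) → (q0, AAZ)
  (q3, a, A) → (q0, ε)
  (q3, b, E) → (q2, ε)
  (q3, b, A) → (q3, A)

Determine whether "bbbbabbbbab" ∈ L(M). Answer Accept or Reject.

Reject

(q0, bbbbabbbbab, Z)
  read b, top Z: go to q3, push Z → (q3, bbbabbbbab, Z)
  ε-move, top Z: go to q0, push AAZ → (q0, bbbabbbbab, AAZ)
  read b, top A: go to q3, push AA → (q3, bbabbbbab, AAAZ)
  read b, top A: go to q3, push A → (q3, babbbbab, AAAZ)
  read b, top A: go to q3, push A → (q3, abbbbab, AAAZ)
  read a, top A: go to q0, push ε → (q0, bbbbab, AAZ)
  read b, top A: go to q3, push AA → (q3, bbbab, AAAZ)
  read b, top A: go to q3, push A → (q3, bbab, AAAZ)
  read b, top A: go to q3, push A → (q3, bab, AAAZ)
  read b, top A: go to q3, push A → (q3, ab, AAAZ)
  read a, top A: go to q0, push ε → (q0, b, AAZ)
  read b, top A: go to q3, push AA → (q3, ε, AAAZ)
All input consumed; stack is AAAZ, not empty, and no further ε-move applies.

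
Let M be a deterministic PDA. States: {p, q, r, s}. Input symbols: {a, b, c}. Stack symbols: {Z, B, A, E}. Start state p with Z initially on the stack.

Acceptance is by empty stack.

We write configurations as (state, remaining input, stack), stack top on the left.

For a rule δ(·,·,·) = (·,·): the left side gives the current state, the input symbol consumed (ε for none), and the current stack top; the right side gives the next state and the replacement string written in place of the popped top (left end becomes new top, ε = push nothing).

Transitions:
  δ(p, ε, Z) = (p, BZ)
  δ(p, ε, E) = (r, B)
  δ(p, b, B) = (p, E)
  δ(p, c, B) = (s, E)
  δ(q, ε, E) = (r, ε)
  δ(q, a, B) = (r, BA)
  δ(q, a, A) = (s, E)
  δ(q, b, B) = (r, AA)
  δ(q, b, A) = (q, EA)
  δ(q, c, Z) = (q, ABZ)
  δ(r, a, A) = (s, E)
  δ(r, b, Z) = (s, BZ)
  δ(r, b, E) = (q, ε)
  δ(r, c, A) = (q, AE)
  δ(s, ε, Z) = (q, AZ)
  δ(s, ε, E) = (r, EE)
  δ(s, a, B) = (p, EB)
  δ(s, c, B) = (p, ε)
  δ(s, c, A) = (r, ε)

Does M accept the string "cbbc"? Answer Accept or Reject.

Reject

(p, cbbc, Z) ⊢ (p, cbbc, BZ) ⊢ (s, bbc, EZ) ⊢ (r, bbc, EEZ) ⊢ (q, bc, EZ) ⊢ (r, bc, Z) ⊢ (s, c, BZ) ⊢ (p, ε, Z) ⊢ (p, ε, BZ)
All input consumed; stack is BZ, not empty, and no further ε-move applies.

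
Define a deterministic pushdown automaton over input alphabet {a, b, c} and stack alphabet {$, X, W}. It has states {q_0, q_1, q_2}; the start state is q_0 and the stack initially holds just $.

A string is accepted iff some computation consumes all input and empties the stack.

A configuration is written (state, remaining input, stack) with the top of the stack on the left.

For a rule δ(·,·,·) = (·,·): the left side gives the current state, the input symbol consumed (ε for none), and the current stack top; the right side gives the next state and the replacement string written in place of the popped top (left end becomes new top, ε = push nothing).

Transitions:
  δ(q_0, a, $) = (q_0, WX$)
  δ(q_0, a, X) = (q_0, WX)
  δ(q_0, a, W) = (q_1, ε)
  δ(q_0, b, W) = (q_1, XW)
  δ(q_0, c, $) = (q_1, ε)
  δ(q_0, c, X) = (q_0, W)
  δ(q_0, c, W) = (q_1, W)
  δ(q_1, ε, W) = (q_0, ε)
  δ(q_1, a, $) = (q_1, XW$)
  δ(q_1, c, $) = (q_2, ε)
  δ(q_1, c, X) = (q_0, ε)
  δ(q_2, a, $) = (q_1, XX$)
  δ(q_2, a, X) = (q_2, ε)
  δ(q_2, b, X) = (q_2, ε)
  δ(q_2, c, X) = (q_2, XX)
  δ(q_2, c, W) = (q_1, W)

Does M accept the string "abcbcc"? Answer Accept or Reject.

(q_0, abcbcc, $)
  read a, top $: go to q_0, push WX$ → (q_0, bcbcc, WX$)
  read b, top W: go to q_1, push XW → (q_1, cbcc, XWX$)
  read c, top X: go to q_0, push ε → (q_0, bcc, WX$)
  read b, top W: go to q_1, push XW → (q_1, cc, XWX$)
  read c, top X: go to q_0, push ε → (q_0, c, WX$)
  read c, top W: go to q_1, push W → (q_1, ε, WX$)
  ε-move, top W: go to q_0, push ε → (q_0, ε, X$)
All input consumed; stack is X$, not empty, and no further ε-move applies.

Reject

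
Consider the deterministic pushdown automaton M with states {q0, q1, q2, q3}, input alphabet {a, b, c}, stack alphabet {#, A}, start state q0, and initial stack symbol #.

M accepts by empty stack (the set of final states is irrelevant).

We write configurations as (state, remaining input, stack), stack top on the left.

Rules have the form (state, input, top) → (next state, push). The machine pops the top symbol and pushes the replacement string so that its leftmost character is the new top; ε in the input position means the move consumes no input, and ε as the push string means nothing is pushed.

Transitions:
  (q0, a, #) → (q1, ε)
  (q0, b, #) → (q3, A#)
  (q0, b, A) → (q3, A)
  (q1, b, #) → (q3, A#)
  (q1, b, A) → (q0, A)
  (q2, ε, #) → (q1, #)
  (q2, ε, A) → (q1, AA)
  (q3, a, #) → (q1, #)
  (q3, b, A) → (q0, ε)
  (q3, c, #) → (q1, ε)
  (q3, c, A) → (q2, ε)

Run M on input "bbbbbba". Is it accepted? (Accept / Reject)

Accept

(q0, bbbbbba, #)
  read b, top #: go to q3, push A# → (q3, bbbbba, A#)
  read b, top A: go to q0, push ε → (q0, bbbba, #)
  read b, top #: go to q3, push A# → (q3, bbba, A#)
  read b, top A: go to q0, push ε → (q0, bba, #)
  read b, top #: go to q3, push A# → (q3, ba, A#)
  read b, top A: go to q0, push ε → (q0, a, #)
  read a, top #: go to q1, push ε → (q1, ε, ε)
All input consumed and the stack is empty.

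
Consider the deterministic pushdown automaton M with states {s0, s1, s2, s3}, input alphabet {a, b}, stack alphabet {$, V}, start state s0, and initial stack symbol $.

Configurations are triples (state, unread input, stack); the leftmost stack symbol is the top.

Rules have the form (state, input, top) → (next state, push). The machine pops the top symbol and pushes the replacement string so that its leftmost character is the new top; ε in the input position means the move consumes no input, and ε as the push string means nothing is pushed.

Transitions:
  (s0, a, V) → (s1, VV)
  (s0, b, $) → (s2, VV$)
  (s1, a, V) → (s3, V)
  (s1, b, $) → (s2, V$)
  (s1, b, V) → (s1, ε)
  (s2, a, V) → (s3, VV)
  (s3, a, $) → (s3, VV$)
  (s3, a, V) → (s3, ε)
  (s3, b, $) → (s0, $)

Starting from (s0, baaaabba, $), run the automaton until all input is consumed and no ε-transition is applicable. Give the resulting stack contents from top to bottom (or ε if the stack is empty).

VVV$

(s0, baaaabba, $)
  read b, top $: go to s2, push VV$ → (s2, aaaabba, VV$)
  read a, top V: go to s3, push VV → (s3, aaabba, VVV$)
  read a, top V: go to s3, push ε → (s3, aabba, VV$)
  read a, top V: go to s3, push ε → (s3, abba, V$)
  read a, top V: go to s3, push ε → (s3, bba, $)
  read b, top $: go to s0, push $ → (s0, ba, $)
  read b, top $: go to s2, push VV$ → (s2, a, VV$)
  read a, top V: go to s3, push VV → (s3, ε, VVV$)
All input consumed in state s3 with stack VVV$.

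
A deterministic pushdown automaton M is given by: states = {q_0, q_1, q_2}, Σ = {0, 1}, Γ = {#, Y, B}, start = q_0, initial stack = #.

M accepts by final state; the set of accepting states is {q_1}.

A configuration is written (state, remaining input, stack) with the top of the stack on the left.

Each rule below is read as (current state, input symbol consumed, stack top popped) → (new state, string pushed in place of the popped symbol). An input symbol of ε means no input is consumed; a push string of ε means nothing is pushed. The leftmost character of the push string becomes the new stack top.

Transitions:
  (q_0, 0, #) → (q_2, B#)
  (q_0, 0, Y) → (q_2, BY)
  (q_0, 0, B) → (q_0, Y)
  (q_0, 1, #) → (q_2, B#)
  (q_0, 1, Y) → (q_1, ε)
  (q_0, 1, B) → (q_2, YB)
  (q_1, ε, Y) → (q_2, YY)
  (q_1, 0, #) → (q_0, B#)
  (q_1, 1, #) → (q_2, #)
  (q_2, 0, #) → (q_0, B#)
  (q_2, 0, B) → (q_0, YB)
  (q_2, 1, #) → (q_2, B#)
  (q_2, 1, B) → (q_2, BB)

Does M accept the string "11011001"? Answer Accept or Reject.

Reject

(q_0, 11011001, #)
  read 1, top #: go to q_2, push B# → (q_2, 1011001, B#)
  read 1, top B: go to q_2, push BB → (q_2, 011001, BB#)
  read 0, top B: go to q_0, push YB → (q_0, 11001, YBB#)
  read 1, top Y: go to q_1, push ε → (q_1, 1001, BB#)
No transition applies at (q_1, 1001, BB#); input not fully consumed.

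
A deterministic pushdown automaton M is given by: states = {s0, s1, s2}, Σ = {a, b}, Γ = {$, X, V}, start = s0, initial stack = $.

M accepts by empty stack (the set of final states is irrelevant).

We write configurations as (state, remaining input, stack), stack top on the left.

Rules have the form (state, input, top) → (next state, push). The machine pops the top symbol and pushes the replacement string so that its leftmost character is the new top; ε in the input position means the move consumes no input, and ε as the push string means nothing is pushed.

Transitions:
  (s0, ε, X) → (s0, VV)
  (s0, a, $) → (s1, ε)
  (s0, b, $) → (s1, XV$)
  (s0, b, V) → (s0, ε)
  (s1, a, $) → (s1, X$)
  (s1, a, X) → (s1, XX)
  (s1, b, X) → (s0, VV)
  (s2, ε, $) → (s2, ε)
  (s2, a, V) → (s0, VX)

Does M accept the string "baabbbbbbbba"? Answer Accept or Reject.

Accept

(s0, baabbbbbbbba, $)
  read b, top $: go to s1, push XV$ → (s1, aabbbbbbbba, XV$)
  read a, top X: go to s1, push XX → (s1, abbbbbbbba, XXV$)
  read a, top X: go to s1, push XX → (s1, bbbbbbbba, XXXV$)
  read b, top X: go to s0, push VV → (s0, bbbbbbba, VVXXV$)
  read b, top V: go to s0, push ε → (s0, bbbbbba, VXXV$)
  read b, top V: go to s0, push ε → (s0, bbbbba, XXV$)
  ε-move, top X: go to s0, push VV → (s0, bbbbba, VVXV$)
  read b, top V: go to s0, push ε → (s0, bbbba, VXV$)
  read b, top V: go to s0, push ε → (s0, bbba, XV$)
  ε-move, top X: go to s0, push VV → (s0, bbba, VVV$)
  read b, top V: go to s0, push ε → (s0, bba, VV$)
  read b, top V: go to s0, push ε → (s0, ba, V$)
  read b, top V: go to s0, push ε → (s0, a, $)
  read a, top $: go to s1, push ε → (s1, ε, ε)
All input consumed and the stack is empty.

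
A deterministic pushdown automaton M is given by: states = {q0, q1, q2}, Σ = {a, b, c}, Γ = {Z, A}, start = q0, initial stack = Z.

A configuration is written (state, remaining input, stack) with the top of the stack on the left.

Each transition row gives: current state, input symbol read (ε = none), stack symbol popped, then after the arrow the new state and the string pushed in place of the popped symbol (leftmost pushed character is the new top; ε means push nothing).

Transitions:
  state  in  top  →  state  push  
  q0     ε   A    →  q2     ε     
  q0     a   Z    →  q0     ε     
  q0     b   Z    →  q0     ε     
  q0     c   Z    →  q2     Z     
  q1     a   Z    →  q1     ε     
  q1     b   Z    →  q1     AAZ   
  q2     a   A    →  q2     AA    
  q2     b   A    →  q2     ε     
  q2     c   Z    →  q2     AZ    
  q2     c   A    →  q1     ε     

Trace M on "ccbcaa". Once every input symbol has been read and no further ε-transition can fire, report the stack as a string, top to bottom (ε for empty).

(q0, ccbcaa, Z)
  read c, top Z: go to q2, push Z → (q2, cbcaa, Z)
  read c, top Z: go to q2, push AZ → (q2, bcaa, AZ)
  read b, top A: go to q2, push ε → (q2, caa, Z)
  read c, top Z: go to q2, push AZ → (q2, aa, AZ)
  read a, top A: go to q2, push AA → (q2, a, AAZ)
  read a, top A: go to q2, push AA → (q2, ε, AAAZ)
All input consumed in state q2 with stack AAAZ.

AAAZ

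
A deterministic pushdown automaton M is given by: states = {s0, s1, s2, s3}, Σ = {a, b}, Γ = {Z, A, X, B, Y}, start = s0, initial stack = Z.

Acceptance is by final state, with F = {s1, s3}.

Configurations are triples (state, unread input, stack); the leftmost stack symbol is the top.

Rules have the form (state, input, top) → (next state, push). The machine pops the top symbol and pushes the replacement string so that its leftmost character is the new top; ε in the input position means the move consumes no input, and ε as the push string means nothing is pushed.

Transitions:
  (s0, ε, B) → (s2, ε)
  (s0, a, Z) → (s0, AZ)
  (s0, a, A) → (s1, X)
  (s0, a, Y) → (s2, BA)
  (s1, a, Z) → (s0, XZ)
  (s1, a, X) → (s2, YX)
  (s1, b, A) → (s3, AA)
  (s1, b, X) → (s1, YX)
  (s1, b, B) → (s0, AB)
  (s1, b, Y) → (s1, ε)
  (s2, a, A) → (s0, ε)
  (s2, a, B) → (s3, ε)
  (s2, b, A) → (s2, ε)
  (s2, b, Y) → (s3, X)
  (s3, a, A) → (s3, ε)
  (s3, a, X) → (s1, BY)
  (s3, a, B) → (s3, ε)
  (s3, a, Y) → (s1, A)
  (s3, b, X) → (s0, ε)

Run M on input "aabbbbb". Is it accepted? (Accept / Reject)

(s0, aabbbbb, Z) ⊢ (s0, abbbbb, AZ) ⊢ (s1, bbbbb, XZ) ⊢ (s1, bbbb, YXZ) ⊢ (s1, bbb, XZ) ⊢ (s1, bb, YXZ) ⊢ (s1, b, XZ) ⊢ (s1, ε, YXZ)
All input consumed; state s1 ∈ F.

Accept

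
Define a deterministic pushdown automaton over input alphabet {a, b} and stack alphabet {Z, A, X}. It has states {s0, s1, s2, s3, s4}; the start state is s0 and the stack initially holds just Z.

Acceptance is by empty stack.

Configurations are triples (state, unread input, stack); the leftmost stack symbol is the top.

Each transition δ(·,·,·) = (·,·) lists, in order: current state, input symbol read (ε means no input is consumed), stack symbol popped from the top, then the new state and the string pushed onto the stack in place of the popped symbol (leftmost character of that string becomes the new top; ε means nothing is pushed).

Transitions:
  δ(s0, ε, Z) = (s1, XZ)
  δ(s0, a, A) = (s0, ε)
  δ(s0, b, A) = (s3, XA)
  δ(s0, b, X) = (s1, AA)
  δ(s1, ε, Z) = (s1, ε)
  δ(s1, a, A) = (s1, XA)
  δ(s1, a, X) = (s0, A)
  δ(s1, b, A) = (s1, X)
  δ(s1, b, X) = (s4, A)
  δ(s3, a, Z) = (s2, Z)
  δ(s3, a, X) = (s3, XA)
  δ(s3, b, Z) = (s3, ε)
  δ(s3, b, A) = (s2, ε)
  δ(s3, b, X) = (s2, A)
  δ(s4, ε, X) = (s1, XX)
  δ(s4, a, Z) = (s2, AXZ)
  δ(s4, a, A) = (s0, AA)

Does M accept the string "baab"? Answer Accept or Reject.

(s0, baab, Z) ⊢ (s1, baab, XZ) ⊢ (s4, aab, AZ) ⊢ (s0, ab, AAZ) ⊢ (s0, b, AZ) ⊢ (s3, ε, XAZ)
All input consumed; stack is XAZ, not empty, and no further ε-move applies.

Reject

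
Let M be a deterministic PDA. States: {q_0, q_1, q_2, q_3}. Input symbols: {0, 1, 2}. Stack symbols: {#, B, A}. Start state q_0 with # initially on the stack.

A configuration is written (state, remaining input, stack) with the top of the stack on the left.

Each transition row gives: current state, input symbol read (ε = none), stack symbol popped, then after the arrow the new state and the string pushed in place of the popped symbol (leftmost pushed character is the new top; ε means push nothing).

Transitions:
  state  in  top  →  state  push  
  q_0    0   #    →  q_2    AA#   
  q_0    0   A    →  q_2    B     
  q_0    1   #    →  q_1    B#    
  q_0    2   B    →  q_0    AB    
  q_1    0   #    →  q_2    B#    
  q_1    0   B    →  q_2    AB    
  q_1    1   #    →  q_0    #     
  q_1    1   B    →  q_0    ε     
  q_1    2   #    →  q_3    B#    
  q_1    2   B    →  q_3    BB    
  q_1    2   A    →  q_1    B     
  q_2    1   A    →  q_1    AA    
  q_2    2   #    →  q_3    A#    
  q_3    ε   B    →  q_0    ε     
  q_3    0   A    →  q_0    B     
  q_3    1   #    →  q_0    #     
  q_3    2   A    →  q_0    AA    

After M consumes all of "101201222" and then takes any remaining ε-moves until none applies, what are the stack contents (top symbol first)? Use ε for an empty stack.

ABABAB#

(q_0, 101201222, #) ⊢ (q_1, 01201222, B#) ⊢ (q_2, 1201222, AB#) ⊢ (q_1, 201222, AAB#) ⊢ (q_1, 01222, BAB#) ⊢ (q_2, 1222, ABAB#) ⊢ (q_1, 222, AABAB#) ⊢ (q_1, 22, BABAB#) ⊢ (q_3, 2, BBABAB#) ⊢ (q_0, 2, BABAB#) ⊢ (q_0, ε, ABABAB#)
All input consumed in state q_0 with stack ABABAB#.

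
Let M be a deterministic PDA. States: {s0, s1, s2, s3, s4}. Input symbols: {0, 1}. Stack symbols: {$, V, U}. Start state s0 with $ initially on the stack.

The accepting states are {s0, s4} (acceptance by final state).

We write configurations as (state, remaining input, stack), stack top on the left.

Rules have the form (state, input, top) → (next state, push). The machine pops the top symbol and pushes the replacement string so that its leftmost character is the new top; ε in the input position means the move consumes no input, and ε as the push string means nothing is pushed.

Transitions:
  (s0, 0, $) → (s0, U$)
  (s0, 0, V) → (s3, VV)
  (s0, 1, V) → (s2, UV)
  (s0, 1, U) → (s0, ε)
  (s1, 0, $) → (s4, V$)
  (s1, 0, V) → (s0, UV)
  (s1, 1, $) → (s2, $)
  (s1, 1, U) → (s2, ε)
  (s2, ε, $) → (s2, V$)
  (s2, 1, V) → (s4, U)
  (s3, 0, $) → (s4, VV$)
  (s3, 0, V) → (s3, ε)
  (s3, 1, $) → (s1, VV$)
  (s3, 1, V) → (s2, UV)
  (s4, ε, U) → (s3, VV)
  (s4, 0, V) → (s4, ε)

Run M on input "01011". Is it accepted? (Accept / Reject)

(s0, 01011, $)
  read 0, top $: go to s0, push U$ → (s0, 1011, U$)
  read 1, top U: go to s0, push ε → (s0, 011, $)
  read 0, top $: go to s0, push U$ → (s0, 11, U$)
  read 1, top U: go to s0, push ε → (s0, 1, $)
No transition applies at (s0, 1, $); input not fully consumed.

Reject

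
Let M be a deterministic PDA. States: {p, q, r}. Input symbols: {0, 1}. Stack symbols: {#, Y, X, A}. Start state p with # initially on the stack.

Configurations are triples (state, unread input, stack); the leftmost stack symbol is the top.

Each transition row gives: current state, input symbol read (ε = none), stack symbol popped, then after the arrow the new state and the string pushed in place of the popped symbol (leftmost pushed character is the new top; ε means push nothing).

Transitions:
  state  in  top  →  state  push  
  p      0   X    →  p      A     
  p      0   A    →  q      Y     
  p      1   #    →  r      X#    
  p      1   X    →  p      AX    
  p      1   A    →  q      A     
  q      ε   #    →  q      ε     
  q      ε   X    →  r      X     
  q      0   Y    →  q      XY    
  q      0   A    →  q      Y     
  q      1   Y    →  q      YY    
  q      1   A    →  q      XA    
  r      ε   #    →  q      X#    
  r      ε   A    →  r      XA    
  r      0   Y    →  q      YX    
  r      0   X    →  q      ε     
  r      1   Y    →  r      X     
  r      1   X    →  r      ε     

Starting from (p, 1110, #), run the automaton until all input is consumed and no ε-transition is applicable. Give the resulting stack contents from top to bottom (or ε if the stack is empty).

(p, 1110, #)
  read 1, top #: go to r, push X# → (r, 110, X#)
  read 1, top X: go to r, push ε → (r, 10, #)
  ε-move, top #: go to q, push X# → (q, 10, X#)
  ε-move, top X: go to r, push X → (r, 10, X#)
  read 1, top X: go to r, push ε → (r, 0, #)
  ε-move, top #: go to q, push X# → (q, 0, X#)
  ε-move, top X: go to r, push X → (r, 0, X#)
  read 0, top X: go to q, push ε → (q, ε, #)
  ε-move, top #: go to q, push ε → (q, ε, ε)
All input consumed in state q with stack ε.

ε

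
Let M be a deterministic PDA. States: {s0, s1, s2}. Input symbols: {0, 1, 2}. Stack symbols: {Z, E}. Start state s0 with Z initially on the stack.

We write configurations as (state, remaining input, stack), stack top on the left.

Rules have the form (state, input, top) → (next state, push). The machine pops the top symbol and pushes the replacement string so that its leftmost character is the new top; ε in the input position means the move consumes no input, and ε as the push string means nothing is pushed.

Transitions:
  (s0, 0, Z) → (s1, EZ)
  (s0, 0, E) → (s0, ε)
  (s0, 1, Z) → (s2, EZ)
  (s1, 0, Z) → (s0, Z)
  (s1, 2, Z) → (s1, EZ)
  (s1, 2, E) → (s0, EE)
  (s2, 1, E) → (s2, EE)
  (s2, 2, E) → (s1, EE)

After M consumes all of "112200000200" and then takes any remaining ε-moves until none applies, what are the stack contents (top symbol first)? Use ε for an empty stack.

(s0, 112200000200, Z)
  read 1, top Z: go to s2, push EZ → (s2, 12200000200, EZ)
  read 1, top E: go to s2, push EE → (s2, 2200000200, EEZ)
  read 2, top E: go to s1, push EE → (s1, 200000200, EEEZ)
  read 2, top E: go to s0, push EE → (s0, 00000200, EEEEZ)
  read 0, top E: go to s0, push ε → (s0, 0000200, EEEZ)
  read 0, top E: go to s0, push ε → (s0, 000200, EEZ)
  read 0, top E: go to s0, push ε → (s0, 00200, EZ)
  read 0, top E: go to s0, push ε → (s0, 0200, Z)
  read 0, top Z: go to s1, push EZ → (s1, 200, EZ)
  read 2, top E: go to s0, push EE → (s0, 00, EEZ)
  read 0, top E: go to s0, push ε → (s0, 0, EZ)
  read 0, top E: go to s0, push ε → (s0, ε, Z)
All input consumed in state s0 with stack Z.

Z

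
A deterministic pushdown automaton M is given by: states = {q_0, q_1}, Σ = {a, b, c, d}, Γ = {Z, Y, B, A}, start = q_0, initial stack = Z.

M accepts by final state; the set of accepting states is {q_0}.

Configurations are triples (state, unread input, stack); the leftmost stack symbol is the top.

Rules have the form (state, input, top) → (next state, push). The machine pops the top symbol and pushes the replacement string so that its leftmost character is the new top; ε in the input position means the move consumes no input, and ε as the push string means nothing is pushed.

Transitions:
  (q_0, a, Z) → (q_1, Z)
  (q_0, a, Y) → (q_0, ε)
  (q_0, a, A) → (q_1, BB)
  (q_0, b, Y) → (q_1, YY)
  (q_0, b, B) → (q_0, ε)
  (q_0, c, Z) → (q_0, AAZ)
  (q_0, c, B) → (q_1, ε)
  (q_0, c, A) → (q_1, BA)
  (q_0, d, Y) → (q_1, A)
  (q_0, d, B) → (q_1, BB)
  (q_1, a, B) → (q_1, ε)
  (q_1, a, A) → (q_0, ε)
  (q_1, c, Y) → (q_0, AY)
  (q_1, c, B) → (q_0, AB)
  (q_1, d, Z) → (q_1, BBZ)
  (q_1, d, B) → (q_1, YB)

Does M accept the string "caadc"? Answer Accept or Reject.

(q_0, caadc, Z)
  read c, top Z: go to q_0, push AAZ → (q_0, aadc, AAZ)
  read a, top A: go to q_1, push BB → (q_1, adc, BBAZ)
  read a, top B: go to q_1, push ε → (q_1, dc, BAZ)
  read d, top B: go to q_1, push YB → (q_1, c, YBAZ)
  read c, top Y: go to q_0, push AY → (q_0, ε, AYBAZ)
All input consumed; state q_0 ∈ F.

Accept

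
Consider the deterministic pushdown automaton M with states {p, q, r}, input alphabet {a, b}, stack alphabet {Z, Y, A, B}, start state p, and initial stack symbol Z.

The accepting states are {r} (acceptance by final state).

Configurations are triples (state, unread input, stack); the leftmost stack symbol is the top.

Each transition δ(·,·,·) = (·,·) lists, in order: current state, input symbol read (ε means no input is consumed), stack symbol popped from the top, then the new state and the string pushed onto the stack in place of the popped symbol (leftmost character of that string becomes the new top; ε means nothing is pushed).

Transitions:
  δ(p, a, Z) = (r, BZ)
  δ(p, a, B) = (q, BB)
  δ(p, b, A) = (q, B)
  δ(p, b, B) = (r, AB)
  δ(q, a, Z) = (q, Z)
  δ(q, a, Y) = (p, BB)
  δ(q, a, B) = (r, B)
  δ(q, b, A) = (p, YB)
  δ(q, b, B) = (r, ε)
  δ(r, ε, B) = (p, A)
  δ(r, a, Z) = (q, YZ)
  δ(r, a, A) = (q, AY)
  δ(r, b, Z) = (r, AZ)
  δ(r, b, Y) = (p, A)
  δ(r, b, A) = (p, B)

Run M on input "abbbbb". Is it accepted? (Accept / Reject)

(p, abbbbb, Z)
  read a, top Z: go to r, push BZ → (r, bbbbb, BZ)
  ε-move, top B: go to p, push A → (p, bbbbb, AZ)
  read b, top A: go to q, push B → (q, bbbb, BZ)
  read b, top B: go to r, push ε → (r, bbb, Z)
  read b, top Z: go to r, push AZ → (r, bb, AZ)
  read b, top A: go to p, push B → (p, b, BZ)
  read b, top B: go to r, push AB → (r, ε, ABZ)
All input consumed; state r ∈ F.

Accept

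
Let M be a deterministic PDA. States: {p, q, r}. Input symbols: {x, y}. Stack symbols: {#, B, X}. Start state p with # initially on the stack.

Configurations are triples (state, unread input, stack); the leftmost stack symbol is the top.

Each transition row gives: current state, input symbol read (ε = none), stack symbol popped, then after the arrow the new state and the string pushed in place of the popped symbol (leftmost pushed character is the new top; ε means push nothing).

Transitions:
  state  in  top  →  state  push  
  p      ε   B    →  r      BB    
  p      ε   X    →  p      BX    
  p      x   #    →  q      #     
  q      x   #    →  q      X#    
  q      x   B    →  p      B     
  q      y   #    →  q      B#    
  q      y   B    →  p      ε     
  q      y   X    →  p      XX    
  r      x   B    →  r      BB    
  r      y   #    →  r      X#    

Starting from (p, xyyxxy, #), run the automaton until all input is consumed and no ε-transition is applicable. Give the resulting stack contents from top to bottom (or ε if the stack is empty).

(p, xyyxxy, #)
  read x, top #: go to q, push # → (q, yyxxy, #)
  read y, top #: go to q, push B# → (q, yxxy, B#)
  read y, top B: go to p, push ε → (p, xxy, #)
  read x, top #: go to q, push # → (q, xy, #)
  read x, top #: go to q, push X# → (q, y, X#)
  read y, top X: go to p, push XX → (p, ε, XX#)
  ε-move, top X: go to p, push BX → (p, ε, BXX#)
  ε-move, top B: go to r, push BB → (r, ε, BBXX#)
All input consumed in state r with stack BBXX#.

BBXX#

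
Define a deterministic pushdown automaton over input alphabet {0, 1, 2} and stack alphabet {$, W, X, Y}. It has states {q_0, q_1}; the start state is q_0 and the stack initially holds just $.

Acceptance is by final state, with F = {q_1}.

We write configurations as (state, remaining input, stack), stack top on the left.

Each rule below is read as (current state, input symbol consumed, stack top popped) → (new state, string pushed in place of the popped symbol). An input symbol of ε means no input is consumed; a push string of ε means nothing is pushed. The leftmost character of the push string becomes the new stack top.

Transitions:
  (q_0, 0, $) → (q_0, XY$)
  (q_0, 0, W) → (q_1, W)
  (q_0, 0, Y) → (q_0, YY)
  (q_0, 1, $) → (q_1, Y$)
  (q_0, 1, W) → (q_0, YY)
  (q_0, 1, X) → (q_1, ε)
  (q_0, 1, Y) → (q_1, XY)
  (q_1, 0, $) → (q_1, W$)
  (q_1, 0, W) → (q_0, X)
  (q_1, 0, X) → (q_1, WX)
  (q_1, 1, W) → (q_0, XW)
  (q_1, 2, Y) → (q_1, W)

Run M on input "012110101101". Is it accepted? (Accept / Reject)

(q_0, 012110101101, $)
  read 0, top $: go to q_0, push XY$ → (q_0, 12110101101, XY$)
  read 1, top X: go to q_1, push ε → (q_1, 2110101101, Y$)
  read 2, top Y: go to q_1, push W → (q_1, 110101101, W$)
  read 1, top W: go to q_0, push XW → (q_0, 10101101, XW$)
  read 1, top X: go to q_1, push ε → (q_1, 0101101, W$)
  read 0, top W: go to q_0, push X → (q_0, 101101, X$)
  read 1, top X: go to q_1, push ε → (q_1, 01101, $)
  read 0, top $: go to q_1, push W$ → (q_1, 1101, W$)
  read 1, top W: go to q_0, push XW → (q_0, 101, XW$)
  read 1, top X: go to q_1, push ε → (q_1, 01, W$)
  read 0, top W: go to q_0, push X → (q_0, 1, X$)
  read 1, top X: go to q_1, push ε → (q_1, ε, $)
All input consumed; state q_1 ∈ F.

Accept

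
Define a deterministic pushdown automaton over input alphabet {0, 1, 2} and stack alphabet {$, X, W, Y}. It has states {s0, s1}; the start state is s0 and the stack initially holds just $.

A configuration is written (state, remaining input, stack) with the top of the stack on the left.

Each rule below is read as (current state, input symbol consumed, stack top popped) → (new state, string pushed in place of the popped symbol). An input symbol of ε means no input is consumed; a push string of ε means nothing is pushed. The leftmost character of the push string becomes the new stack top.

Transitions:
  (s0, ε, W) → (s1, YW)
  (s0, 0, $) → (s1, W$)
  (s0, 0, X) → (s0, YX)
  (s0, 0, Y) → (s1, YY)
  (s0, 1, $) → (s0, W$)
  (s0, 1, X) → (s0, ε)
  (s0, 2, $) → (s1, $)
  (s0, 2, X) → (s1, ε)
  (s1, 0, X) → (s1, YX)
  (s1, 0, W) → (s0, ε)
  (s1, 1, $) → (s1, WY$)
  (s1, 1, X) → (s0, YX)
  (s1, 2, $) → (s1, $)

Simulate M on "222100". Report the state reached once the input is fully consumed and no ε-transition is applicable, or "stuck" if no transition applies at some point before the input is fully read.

(s0, 222100, $) ⊢ (s1, 22100, $) ⊢ (s1, 2100, $) ⊢ (s1, 100, $) ⊢ (s1, 00, WY$) ⊢ (s0, 0, Y$) ⊢ (s1, ε, YY$)
All input consumed; M is in state s1.

s1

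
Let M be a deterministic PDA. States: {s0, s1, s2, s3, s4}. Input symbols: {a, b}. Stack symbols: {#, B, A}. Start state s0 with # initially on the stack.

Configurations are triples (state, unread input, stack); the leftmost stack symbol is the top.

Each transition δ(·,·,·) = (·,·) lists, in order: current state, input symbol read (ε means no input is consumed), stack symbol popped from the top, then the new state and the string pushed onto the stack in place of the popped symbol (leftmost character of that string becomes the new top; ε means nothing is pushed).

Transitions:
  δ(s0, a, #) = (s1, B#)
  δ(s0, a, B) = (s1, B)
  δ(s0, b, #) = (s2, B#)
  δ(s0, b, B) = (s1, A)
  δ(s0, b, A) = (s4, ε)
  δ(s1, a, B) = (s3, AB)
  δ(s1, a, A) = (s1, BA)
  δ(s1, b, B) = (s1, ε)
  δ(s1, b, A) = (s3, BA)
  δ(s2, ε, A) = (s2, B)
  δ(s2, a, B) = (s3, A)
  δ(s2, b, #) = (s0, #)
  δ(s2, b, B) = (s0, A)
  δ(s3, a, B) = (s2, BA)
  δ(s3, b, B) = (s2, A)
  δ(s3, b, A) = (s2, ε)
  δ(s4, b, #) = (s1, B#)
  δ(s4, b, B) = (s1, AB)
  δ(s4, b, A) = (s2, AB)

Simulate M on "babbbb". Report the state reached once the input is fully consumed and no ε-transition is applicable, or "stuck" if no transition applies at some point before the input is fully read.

s0

(s0, babbbb, #) ⊢ (s2, abbbb, B#) ⊢ (s3, bbbb, A#) ⊢ (s2, bbb, #) ⊢ (s0, bb, #) ⊢ (s2, b, B#) ⊢ (s0, ε, A#)
All input consumed; M is in state s0.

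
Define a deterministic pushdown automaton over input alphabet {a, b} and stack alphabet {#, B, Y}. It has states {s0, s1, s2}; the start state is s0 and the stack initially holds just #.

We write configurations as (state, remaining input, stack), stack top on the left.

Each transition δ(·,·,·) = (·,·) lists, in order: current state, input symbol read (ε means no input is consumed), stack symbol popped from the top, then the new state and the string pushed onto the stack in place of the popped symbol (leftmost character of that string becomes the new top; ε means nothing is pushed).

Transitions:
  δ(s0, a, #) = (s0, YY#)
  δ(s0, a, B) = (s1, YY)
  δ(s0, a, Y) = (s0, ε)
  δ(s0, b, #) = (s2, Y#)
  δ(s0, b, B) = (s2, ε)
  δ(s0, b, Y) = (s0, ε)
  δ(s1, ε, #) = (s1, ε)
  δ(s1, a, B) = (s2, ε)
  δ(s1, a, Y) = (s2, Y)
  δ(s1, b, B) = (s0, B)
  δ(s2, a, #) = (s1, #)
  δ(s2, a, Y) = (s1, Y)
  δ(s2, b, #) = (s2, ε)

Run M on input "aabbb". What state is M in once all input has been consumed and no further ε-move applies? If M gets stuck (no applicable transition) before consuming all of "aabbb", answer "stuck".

(s0, aabbb, #)
  read a, top #: go to s0, push YY# → (s0, abbb, YY#)
  read a, top Y: go to s0, push ε → (s0, bbb, Y#)
  read b, top Y: go to s0, push ε → (s0, bb, #)
  read b, top #: go to s2, push Y# → (s2, b, Y#)
No transition for (s2, b, top Y); M blocks with input b remaining.

stuck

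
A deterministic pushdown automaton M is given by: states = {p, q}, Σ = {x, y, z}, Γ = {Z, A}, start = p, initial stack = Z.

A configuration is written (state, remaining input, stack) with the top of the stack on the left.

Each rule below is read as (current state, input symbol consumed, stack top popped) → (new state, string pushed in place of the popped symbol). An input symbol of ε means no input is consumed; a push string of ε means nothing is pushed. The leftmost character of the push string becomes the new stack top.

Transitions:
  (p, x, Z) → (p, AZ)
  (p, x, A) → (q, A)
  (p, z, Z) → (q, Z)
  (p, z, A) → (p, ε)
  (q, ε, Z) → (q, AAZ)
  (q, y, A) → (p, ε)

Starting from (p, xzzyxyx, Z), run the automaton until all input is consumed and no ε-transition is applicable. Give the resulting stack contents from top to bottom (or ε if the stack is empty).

(p, xzzyxyx, Z)
  read x, top Z: go to p, push AZ → (p, zzyxyx, AZ)
  read z, top A: go to p, push ε → (p, zyxyx, Z)
  read z, top Z: go to q, push Z → (q, yxyx, Z)
  ε-move, top Z: go to q, push AAZ → (q, yxyx, AAZ)
  read y, top A: go to p, push ε → (p, xyx, AZ)
  read x, top A: go to q, push A → (q, yx, AZ)
  read y, top A: go to p, push ε → (p, x, Z)
  read x, top Z: go to p, push AZ → (p, ε, AZ)
All input consumed in state p with stack AZ.

AZ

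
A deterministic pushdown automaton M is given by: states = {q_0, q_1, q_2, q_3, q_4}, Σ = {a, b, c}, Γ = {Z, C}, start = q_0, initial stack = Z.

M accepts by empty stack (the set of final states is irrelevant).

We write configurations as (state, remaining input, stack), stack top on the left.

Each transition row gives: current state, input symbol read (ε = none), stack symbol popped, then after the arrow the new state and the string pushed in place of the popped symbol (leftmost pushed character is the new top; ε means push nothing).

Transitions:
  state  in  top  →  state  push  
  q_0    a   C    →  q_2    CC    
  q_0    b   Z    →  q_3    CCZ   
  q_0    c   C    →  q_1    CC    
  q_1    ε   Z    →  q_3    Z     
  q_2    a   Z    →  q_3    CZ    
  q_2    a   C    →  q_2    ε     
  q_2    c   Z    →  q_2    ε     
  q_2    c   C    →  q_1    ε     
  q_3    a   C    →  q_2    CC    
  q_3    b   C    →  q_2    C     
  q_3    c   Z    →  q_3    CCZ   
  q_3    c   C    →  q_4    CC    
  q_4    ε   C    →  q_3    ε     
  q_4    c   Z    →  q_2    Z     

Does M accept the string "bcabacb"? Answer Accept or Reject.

(q_0, bcabacb, Z)
  read b, top Z: go to q_3, push CCZ → (q_3, cabacb, CCZ)
  read c, top C: go to q_4, push CC → (q_4, abacb, CCCZ)
  ε-move, top C: go to q_3, push ε → (q_3, abacb, CCZ)
  read a, top C: go to q_2, push CC → (q_2, bacb, CCCZ)
No transition applies at (q_2, bacb, CCCZ); input not fully consumed.

Reject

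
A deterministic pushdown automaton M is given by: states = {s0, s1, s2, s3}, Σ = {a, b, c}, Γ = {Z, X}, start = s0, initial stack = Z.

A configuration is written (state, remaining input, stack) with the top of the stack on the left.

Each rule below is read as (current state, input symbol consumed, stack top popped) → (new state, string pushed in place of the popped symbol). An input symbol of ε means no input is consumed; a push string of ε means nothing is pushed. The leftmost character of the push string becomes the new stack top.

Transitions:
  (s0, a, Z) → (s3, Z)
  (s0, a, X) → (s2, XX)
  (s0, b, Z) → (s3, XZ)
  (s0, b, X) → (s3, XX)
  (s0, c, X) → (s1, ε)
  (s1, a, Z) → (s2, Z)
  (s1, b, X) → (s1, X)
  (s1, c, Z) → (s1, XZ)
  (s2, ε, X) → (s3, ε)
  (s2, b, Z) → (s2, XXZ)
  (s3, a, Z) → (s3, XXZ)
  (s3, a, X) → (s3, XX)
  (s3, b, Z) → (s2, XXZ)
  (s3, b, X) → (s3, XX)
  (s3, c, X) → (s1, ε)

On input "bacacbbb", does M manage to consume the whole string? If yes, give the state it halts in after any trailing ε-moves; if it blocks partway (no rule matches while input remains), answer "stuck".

stuck

(s0, bacacbbb, Z)
  read b, top Z: go to s3, push XZ → (s3, acacbbb, XZ)
  read a, top X: go to s3, push XX → (s3, cacbbb, XXZ)
  read c, top X: go to s1, push ε → (s1, acbbb, XZ)
No transition for (s1, a, top X); M blocks with input acbbb remaining.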